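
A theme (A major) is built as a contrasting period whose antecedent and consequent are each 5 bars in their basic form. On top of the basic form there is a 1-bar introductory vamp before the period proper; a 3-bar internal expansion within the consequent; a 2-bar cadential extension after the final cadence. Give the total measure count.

16 measures

Basic contrasting period: 5 + 5 = 10 bars.
10 (basic form) + 1 (introduction) + 3 (internal expansion) + 2 (cadential extension) = 16.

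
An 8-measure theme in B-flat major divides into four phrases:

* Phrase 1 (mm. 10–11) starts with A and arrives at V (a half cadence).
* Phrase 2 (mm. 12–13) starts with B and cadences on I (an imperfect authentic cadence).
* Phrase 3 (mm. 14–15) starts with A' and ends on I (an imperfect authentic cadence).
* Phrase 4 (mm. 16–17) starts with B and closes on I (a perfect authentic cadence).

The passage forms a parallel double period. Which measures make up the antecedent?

In a double period the first pair of phrases (ending imperfect authentic cadence) is the large antecedent and the second pair (ending perfect authentic cadence) is the large consequent; the antecedent is measures 10–13.

measures 10–13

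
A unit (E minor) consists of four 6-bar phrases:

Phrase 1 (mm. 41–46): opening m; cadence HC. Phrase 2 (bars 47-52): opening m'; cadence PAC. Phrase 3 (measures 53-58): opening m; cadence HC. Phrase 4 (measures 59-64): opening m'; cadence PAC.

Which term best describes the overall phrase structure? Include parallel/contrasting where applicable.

The cadence pattern HC–PAC–HC–PAC is weak–strong twice, and phrases 3–4 restate phrases 1–2: a period heard twice, not a double period (which would end weakly at phrase 2).

repeated period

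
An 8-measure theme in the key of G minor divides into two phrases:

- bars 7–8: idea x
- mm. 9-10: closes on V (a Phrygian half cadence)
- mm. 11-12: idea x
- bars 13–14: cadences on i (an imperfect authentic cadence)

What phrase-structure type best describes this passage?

Phrase 1 ends with a Phrygian half cadence (weaker) and phrase 2 with an imperfect authentic cadence (stronger): antecedent + consequent = a period.
The two phrases open with the same material (x / x), so the period is parallel.

parallel period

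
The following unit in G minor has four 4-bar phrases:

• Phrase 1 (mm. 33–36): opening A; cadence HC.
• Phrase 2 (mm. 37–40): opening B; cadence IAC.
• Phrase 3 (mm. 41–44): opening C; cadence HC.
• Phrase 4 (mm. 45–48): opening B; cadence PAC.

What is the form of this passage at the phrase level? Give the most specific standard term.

Four phrases in two halves: the first half (bars 33-40) ends with an imperfect authentic cadence, the second (bars 41–48) with a perfect authentic cadence — a large antecedent–consequent pair, i.e. a double period.
Phrase 3 begins with different material from phrase 1, making it contrasting.

contrasting double period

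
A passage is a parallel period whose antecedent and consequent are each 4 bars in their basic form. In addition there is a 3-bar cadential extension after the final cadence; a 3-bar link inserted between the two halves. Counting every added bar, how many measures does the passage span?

14 measures

Basic parallel period: 4 + 4 = 8 bars.
8 (basic form) + 3 (cadential extension) + 3 (link) = 14.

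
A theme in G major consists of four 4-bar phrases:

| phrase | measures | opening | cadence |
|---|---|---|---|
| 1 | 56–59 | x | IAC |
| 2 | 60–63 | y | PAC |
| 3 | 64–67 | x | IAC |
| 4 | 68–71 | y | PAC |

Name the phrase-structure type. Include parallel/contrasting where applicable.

The cadence pattern IAC–PAC–IAC–PAC is weak–strong twice, and phrases 3–4 restate phrases 1–2: a period heard twice, not a double period (which would end weakly at phrase 2).

repeated period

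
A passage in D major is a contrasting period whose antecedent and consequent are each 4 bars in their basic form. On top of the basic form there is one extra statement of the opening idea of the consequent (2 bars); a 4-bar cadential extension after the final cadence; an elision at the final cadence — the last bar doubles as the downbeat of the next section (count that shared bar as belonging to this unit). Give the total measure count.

Basic contrasting period: 4 + 4 = 8 bars.
8 (basic form) + 2 (extra statement) + 4 (cadential extension) = 14.
The elision shares a bar with the next section but does not change this unit's count.

14 measures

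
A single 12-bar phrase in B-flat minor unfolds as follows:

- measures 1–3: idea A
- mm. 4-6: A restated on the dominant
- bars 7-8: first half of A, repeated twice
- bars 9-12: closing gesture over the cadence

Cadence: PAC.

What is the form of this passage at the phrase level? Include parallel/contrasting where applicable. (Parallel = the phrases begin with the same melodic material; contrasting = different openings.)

Basic idea (bars 1-3) + its repetition (mm. 4–6) form the presentation; fragmentation and cadence (mm. 7–12) form the continuation — the 12-bar whole is a sentence.

sentence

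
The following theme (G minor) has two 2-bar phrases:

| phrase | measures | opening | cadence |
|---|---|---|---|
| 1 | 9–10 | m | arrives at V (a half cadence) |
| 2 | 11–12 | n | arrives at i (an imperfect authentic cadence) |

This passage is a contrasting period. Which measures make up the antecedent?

measures 9–10

The antecedent is the phrase ending with the weaker cadence (half cadence, phrase 1) and the consequent the one ending more conclusively (imperfect authentic cadence, phrase 2); the antecedent is mm. 9-10.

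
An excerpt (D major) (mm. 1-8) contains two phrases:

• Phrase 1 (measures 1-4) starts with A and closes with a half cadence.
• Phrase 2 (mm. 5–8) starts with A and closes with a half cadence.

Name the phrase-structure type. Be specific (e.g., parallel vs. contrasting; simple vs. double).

repeated phrase

Both phrases have the same opening (A) and the same cadence (half cadence): the second is a restatement, not a consequent, so this is a repeated phrase rather than a period.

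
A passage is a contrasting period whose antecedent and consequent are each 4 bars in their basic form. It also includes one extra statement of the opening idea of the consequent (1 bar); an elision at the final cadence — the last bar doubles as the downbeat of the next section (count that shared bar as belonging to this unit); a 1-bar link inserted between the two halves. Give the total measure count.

10 measures

Basic contrasting period: 4 + 4 = 8 bars.
8 (basic form) + 1 (extra statement) + 1 (link) = 10.
The elision shares a bar with the next section but does not change this unit's count.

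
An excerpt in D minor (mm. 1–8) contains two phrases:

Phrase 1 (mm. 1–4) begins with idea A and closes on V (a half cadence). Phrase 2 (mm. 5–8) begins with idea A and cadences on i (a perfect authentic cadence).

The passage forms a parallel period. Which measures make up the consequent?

measures 5–8

The antecedent is the phrase ending with the weaker cadence (half cadence, phrase 1) and the consequent the one ending more conclusively (perfect authentic cadence, phrase 2); the consequent is measures 5–8.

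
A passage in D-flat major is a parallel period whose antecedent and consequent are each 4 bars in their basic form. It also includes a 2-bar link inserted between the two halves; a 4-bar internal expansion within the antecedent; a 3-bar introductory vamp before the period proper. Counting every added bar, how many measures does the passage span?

Basic parallel period: 4 + 4 = 8 bars.
8 (basic form) + 2 (link) + 4 (internal expansion) + 3 (introduction) = 17.

17 measures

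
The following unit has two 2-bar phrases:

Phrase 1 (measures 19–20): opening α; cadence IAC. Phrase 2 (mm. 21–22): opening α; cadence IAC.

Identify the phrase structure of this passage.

Both phrases have the same opening (α) and the same cadence (imperfect authentic cadence): the second is a restatement, not a consequent, so this is a repeated phrase rather than a period.

repeated phrase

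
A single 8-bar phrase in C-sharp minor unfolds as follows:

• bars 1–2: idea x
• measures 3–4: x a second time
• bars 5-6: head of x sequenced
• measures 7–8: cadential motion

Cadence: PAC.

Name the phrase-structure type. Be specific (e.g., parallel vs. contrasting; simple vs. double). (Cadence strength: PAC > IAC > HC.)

Basic idea (measures 1-2) + its repetition (bars 3–4) form the presentation; fragmentation and cadence (bars 5–8) form the continuation — the 8-bar whole is a sentence.

sentence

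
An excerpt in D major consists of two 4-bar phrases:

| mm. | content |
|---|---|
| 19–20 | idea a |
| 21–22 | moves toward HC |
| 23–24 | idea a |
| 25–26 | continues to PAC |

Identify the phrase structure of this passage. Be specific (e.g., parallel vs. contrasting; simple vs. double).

parallel period

Phrase 1 ends with a half cadence (weaker) and phrase 2 with a perfect authentic cadence (stronger): antecedent + consequent = a period.
The two phrases open with the same material (a / a), so the period is parallel.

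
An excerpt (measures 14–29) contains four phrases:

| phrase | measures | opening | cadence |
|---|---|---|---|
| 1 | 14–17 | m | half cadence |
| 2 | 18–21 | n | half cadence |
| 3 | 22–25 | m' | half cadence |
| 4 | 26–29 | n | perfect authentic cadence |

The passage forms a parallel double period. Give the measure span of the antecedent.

measures 14–21

In a double period the four phrases pair into a large antecedent (phrases 1–2, ending half cadence) and a large consequent (phrases 3–4, ending perfect authentic cadence). The antecedent spans mm. 14–21.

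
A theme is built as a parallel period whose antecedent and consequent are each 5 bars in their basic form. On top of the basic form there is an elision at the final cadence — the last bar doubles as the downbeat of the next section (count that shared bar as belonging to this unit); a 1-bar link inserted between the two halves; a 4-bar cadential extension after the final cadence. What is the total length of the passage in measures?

Basic parallel period: 5 + 5 = 10 bars.
10 (basic form) + 1 (link) + 4 (cadential extension) = 15.
The elision shares a bar with the next section but does not change this unit's count.

15 measures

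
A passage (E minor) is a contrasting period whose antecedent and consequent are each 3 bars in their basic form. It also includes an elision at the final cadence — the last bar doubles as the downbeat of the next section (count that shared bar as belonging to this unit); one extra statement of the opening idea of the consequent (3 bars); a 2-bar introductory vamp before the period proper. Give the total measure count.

11 measures

Basic contrasting period: 3 + 3 = 6 bars.
6 (basic form) + 3 (extra statement) + 2 (introduction) = 11.
The elision shares a bar with the next section but does not change this unit's count.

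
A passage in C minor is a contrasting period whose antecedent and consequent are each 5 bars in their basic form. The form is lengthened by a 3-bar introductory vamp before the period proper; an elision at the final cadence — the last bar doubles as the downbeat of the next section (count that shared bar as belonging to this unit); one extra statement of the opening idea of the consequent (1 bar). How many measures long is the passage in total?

14 measures

Basic contrasting period: 5 + 5 = 10 bars.
10 (basic form) + 3 (introduction) + 1 (extra statement) = 14.
The elision shares a bar with the next section but does not change this unit's count.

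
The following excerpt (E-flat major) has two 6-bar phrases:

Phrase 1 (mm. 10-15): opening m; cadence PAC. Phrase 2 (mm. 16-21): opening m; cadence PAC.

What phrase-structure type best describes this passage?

Both phrases have the same opening (m) and the same cadence (perfect authentic cadence): the second is a restatement, not a consequent, so this is a repeated phrase rather than a period.

repeated phrase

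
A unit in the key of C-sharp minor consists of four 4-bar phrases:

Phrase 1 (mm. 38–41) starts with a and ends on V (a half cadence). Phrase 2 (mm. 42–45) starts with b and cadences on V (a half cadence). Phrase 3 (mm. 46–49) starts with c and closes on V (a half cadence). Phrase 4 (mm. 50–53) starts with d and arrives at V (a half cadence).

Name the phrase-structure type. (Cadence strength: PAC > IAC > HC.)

Phrase 4 ends with a half cadence, no stronger than phrase 2's half cadence, so the four phrases do not form a double period; nor do phrases 3–4 duplicate 1–2, so it is not a repeated period. With no phrase reaching a conclusive cadence, the passage is a phrase group.

phrase group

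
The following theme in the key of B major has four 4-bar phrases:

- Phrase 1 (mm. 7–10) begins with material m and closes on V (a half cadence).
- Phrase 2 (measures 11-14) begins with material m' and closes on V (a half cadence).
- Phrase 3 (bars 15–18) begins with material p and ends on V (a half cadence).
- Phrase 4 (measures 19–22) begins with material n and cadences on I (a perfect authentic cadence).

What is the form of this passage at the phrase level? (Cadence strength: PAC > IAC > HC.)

Four phrases in two halves: the first half (bars 7-14) ends with a half cadence, the second (measures 15–22) with a perfect authentic cadence — a large antecedent–consequent pair, i.e. a double period.
Phrase 3 begins with different material from phrase 1, making it contrasting.

contrasting double period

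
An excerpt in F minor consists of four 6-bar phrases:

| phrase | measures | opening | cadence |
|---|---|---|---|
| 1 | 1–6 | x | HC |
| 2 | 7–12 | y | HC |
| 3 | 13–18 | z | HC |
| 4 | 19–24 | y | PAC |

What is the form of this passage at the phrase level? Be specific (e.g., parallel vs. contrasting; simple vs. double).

Four phrases in two halves: the first half (mm. 1-12) ends with a half cadence, the second (mm. 13–24) with a perfect authentic cadence — a large antecedent–consequent pair, i.e. a double period.
Phrase 3 begins with different material from phrase 1, making it contrasting.

contrasting double period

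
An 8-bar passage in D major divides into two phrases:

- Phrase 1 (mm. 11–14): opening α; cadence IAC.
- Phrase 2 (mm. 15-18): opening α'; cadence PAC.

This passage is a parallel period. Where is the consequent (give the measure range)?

The antecedent is the phrase ending with the weaker cadence (imperfect authentic cadence, phrase 1) and the consequent the one ending more conclusively (perfect authentic cadence, phrase 2); the consequent is measures 15–18.

measures 15–18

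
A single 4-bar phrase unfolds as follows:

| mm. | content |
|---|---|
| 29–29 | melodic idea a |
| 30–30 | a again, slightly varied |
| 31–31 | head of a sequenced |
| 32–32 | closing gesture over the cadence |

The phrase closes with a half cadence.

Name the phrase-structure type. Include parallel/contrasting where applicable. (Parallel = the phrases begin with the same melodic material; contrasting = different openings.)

Basic idea (measure 29) + its repetition (m. 30) form the presentation; fragmentation and cadence (measures 31-32) form the continuation — the 4-bar whole is a sentence.

sentence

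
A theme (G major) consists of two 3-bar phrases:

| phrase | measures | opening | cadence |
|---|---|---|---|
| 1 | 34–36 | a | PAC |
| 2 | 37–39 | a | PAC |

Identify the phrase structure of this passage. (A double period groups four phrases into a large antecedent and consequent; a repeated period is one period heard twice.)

Both phrases have the same opening (a) and the same cadence (perfect authentic cadence): the second is a restatement, not a consequent, so this is a repeated phrase rather than a period.

repeated phrase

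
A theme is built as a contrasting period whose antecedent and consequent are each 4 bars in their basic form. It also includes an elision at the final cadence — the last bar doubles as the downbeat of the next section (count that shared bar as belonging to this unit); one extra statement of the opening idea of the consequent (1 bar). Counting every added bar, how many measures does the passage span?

Basic contrasting period: 4 + 4 = 8 bars.
8 (basic form) + 1 (extra statement) = 9.
The elision shares a bar with the next section but does not change this unit's count.

9 measures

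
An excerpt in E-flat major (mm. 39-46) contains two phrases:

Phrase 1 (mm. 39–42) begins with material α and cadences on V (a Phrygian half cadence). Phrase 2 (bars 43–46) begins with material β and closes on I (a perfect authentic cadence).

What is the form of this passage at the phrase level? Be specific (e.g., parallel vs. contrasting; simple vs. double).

Phrase 1 ends with a Phrygian half cadence (weaker) and phrase 2 with a perfect authentic cadence (stronger): antecedent + consequent = a period.
The two phrases open with different material (α / β), so the period is contrasting.

contrasting period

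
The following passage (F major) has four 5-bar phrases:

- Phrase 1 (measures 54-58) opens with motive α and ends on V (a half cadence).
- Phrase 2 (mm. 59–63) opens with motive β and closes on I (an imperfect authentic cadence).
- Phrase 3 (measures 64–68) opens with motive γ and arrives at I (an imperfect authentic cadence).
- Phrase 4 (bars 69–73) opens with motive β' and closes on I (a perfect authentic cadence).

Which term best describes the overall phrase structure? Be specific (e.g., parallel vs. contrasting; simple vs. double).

Four phrases in two halves: the first half (bars 54–63) ends with an imperfect authentic cadence, the second (bars 64–73) with a perfect authentic cadence — a large antecedent–consequent pair, i.e. a double period.
Phrase 3 begins with different material from phrase 1, making it contrasting.

contrasting double period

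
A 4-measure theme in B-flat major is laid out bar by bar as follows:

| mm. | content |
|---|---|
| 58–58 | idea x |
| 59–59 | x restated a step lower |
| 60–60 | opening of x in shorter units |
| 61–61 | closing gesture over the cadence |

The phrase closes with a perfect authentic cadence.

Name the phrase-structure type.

Basic idea (m. 58) + its repetition (m. 59) form the presentation; fragmentation and cadence (mm. 60–61) form the continuation — the 4-bar whole is a sentence.

sentence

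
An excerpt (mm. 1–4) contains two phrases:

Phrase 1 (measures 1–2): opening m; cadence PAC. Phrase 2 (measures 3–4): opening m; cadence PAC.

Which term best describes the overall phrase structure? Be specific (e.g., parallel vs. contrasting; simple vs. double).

Both phrases have the same opening (m) and the same cadence (perfect authentic cadence): the second is a restatement, not a consequent, so this is a repeated phrase rather than a period.

repeated phrase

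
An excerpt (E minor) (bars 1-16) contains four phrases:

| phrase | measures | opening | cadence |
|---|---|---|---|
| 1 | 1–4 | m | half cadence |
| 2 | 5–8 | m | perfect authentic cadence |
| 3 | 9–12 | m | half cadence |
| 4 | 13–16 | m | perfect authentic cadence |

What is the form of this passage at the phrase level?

repeated period

The cadence pattern HC–PAC–HC–PAC is weak–strong twice, and phrases 3–4 restate phrases 1–2: a period heard twice, not a double period (which would end weakly at phrase 2).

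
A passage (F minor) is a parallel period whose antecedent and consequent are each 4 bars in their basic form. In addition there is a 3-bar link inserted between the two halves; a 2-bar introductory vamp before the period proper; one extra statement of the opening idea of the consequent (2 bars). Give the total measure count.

15 measures

Basic parallel period: 4 + 4 = 8 bars.
8 (basic form) + 3 (link) + 2 (introduction) + 2 (extra statement) = 15.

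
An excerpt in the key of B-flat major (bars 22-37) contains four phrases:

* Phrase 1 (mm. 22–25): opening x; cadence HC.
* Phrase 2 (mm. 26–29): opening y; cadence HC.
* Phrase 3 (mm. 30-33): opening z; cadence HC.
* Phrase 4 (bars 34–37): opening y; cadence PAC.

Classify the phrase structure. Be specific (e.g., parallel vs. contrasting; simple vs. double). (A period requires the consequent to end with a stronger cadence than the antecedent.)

Four phrases in two halves: the first half (bars 22–29) ends with a half cadence, the second (bars 30-37) with a perfect authentic cadence — a large antecedent–consequent pair, i.e. a double period.
Phrase 3 begins with different material from phrase 1, making it contrasting.

contrasting double period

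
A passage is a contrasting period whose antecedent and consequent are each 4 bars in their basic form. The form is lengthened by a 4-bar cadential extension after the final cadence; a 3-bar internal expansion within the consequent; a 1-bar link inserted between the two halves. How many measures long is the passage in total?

16 measures

Basic contrasting period: 4 + 4 = 8 bars.
8 (basic form) + 4 (cadential extension) + 3 (internal expansion) + 1 (link) = 16.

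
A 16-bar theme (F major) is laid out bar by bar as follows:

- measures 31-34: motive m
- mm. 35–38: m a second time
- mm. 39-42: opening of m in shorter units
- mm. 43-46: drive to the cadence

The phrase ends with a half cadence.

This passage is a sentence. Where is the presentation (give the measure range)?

measures 31–38

The presentation of a sentence is the basic idea (mm. 31–34) plus its repetition (mm. 35–38); the presentation is therefore bars 31-38.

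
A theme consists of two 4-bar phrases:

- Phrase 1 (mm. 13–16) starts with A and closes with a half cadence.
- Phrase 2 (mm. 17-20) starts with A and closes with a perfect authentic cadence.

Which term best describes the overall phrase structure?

parallel period

Phrase 1 ends with a half cadence (weaker) and phrase 2 with a perfect authentic cadence (stronger): antecedent + consequent = a period.
The two phrases open with the same material (A / A), so the period is parallel.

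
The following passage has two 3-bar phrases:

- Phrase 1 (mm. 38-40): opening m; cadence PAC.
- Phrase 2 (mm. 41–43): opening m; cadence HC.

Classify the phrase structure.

phrase group

The second phrase closes with a half cadence, which is not stronger than the first phrase's perfect authentic cadence; without a weak→strong cadential pair there is no antecedent–consequent relationship, so this is a phrase group rather than a period.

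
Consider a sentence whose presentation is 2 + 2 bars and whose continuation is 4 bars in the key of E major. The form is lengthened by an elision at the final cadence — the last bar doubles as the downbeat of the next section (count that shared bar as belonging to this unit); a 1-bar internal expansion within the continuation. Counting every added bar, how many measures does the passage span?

Basic sentence: 2 + 2 + 4 = 8 bars.
8 (basic form) + 1 (internal expansion) = 9.
The elision shares a bar with the next section but does not change this unit's count.

9 measures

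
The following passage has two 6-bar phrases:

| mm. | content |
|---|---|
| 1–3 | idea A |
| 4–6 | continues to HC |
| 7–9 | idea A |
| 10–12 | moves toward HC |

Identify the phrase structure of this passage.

Both phrases have the same opening (A) and the same cadence (half cadence): the second is a restatement, not a consequent, so this is a repeated phrase rather than a period.

repeated phrase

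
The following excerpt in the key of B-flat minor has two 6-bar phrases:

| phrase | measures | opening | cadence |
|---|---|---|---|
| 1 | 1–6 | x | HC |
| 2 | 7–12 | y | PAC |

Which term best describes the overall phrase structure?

contrasting period

Phrase 1 ends with a half cadence (weaker) and phrase 2 with a perfect authentic cadence (stronger): antecedent + consequent = a period.
The two phrases open with different material (x / y), so the period is contrasting.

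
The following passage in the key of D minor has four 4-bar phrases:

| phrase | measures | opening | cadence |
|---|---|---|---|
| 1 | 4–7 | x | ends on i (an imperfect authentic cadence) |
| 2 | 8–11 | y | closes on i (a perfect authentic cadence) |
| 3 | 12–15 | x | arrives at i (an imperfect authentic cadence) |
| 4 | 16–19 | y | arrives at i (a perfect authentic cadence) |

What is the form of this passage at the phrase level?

repeated period

The cadence pattern IAC–PAC–IAC–PAC is weak–strong twice, and phrases 3–4 restate phrases 1–2: a period heard twice, not a double period (which would end weakly at phrase 2).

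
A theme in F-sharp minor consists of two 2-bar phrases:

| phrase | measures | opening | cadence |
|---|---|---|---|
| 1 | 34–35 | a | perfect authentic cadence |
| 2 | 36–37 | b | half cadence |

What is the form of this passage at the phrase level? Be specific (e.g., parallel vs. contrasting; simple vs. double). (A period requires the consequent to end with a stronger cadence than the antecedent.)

phrase group

The second phrase closes with a half cadence, which is not stronger than the first phrase's perfect authentic cadence; without a weak→strong cadential pair there is no antecedent–consequent relationship, so this is a phrase group rather than a period.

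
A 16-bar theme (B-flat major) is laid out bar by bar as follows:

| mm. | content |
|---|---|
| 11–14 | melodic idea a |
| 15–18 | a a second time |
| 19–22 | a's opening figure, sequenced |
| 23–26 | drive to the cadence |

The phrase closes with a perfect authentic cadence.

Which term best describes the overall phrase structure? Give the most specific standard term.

Basic idea (mm. 11–14) + its repetition (bars 15–18) form the presentation; fragmentation and cadence (mm. 19–26) form the continuation — the 16-bar whole is a sentence.

sentence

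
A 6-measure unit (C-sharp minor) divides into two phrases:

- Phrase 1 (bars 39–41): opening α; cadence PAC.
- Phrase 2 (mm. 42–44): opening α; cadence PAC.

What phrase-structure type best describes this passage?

repeated phrase

Both phrases have the same opening (α) and the same cadence (perfect authentic cadence): the second is a restatement, not a consequent, so this is a repeated phrase rather than a period.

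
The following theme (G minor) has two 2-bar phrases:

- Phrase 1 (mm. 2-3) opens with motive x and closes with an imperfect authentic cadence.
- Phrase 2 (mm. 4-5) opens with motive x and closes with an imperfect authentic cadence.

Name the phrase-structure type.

repeated phrase

Both phrases have the same opening (x) and the same cadence (imperfect authentic cadence): the second is a restatement, not a consequent, so this is a repeated phrase rather than a period.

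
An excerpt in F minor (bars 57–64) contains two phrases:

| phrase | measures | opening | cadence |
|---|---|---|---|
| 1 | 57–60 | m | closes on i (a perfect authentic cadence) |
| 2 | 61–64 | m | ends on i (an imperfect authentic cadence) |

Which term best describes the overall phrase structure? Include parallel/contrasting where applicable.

phrase group

The second phrase closes with an imperfect authentic cadence, which is not stronger than the first phrase's perfect authentic cadence; without a weak→strong cadential pair there is no antecedent–consequent relationship, so this is a phrase group rather than a period.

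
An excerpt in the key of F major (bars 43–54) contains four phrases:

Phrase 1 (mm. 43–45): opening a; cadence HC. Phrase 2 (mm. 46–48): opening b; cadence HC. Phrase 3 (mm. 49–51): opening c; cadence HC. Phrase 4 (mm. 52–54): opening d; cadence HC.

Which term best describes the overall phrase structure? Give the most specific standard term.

phrase group

Phrase 4 ends with a half cadence, no stronger than phrase 2's half cadence, so the four phrases do not form a double period; nor do phrases 3–4 duplicate 1–2, so it is not a repeated period. With no phrase reaching a conclusive cadence, the passage is a phrase group.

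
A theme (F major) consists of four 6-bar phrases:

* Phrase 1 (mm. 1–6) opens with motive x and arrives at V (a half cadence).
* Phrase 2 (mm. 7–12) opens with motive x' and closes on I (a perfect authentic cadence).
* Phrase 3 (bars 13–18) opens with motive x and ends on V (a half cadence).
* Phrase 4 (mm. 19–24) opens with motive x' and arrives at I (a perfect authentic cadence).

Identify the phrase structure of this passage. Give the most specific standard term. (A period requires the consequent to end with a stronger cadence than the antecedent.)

repeated period

The cadence pattern HC–PAC–HC–PAC is weak–strong twice, and phrases 3–4 restate phrases 1–2: a period heard twice, not a double period (which would end weakly at phrase 2).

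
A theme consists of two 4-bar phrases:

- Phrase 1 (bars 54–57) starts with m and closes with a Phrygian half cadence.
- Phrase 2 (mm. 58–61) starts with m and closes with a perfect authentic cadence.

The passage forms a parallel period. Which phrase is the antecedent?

The phrase ending with the weaker cadence (Phrygian half cadence) is the antecedent; the one ending more conclusively (perfect authentic cadence) is the consequent. The antecedent is phrase 1.

phrase 1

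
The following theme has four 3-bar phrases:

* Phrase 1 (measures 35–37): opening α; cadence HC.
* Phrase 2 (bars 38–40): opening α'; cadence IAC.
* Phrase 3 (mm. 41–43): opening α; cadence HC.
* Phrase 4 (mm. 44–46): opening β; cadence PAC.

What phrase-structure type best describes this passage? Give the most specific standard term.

parallel double period

Four phrases in two halves: the first half (mm. 35–40) ends with an imperfect authentic cadence, the second (mm. 41-46) with a perfect authentic cadence — a large antecedent–consequent pair, i.e. a double period.
Phrase 3 begins with the same material as phrase 1, making it parallel.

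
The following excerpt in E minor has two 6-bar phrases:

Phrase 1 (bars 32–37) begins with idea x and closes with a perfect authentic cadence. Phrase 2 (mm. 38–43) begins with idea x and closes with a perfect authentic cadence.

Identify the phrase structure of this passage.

Both phrases have the same opening (x) and the same cadence (perfect authentic cadence): the second is a restatement, not a consequent, so this is a repeated phrase rather than a period.

repeated phrase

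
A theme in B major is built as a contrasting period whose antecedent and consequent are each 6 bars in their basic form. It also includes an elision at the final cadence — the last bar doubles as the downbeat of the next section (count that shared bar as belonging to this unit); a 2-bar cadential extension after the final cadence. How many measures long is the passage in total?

14 measures

Basic contrasting period: 6 + 6 = 12 bars.
12 (basic form) + 2 (cadential extension) = 14.
The elision shares a bar with the next section but does not change this unit's count.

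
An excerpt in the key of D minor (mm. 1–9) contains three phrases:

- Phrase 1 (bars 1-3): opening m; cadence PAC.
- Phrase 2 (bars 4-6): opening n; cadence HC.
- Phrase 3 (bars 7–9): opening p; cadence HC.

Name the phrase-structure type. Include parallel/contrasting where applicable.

phrase group

The final phrase closes with a half cadence, which is not stronger than the preceding half cadence; the 3 phrases lack an overall antecedent–consequent design and so form a phrase group.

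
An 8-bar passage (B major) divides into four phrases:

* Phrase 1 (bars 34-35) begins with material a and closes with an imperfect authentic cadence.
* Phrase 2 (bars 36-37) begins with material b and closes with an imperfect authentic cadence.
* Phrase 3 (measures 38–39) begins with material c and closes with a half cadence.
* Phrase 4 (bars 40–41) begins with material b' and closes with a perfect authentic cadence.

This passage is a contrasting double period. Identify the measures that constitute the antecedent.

In a double period the four phrases pair into a large antecedent (phrases 1–2, ending imperfect authentic cadence) and a large consequent (phrases 3–4, ending perfect authentic cadence). The antecedent spans bars 34–37.

measures 34–37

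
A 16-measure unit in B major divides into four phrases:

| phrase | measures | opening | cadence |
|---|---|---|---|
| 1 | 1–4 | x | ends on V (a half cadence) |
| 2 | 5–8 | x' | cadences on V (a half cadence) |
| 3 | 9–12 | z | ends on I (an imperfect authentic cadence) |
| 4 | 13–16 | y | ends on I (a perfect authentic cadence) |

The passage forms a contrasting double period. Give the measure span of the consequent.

measures 9–16

In a double period the first pair of phrases (ending half cadence) is the large antecedent and the second pair (ending perfect authentic cadence) is the large consequent; the consequent is measures 9–16.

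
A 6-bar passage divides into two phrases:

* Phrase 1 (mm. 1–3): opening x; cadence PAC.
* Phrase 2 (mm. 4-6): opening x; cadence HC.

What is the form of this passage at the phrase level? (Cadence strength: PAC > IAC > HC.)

phrase group

The second phrase closes with a half cadence, which is not stronger than the first phrase's perfect authentic cadence; without a weak→strong cadential pair there is no antecedent–consequent relationship, so this is a phrase group rather than a period.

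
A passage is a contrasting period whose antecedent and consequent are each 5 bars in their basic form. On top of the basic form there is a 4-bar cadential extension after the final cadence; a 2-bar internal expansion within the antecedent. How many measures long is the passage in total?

16 measures

Basic contrasting period: 5 + 5 = 10 bars.
10 (basic form) + 4 (cadential extension) + 2 (internal expansion) = 16.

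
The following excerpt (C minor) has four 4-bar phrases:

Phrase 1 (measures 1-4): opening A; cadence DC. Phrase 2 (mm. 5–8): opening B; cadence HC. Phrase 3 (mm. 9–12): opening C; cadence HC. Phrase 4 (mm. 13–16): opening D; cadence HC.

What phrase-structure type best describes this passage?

Phrase 4 ends with a half cadence, no stronger than phrase 2's half cadence, so the four phrases do not form a double period; nor do phrases 3–4 duplicate 1–2, so it is not a repeated period. With no phrase reaching a conclusive cadence, the passage is a phrase group.

phrase group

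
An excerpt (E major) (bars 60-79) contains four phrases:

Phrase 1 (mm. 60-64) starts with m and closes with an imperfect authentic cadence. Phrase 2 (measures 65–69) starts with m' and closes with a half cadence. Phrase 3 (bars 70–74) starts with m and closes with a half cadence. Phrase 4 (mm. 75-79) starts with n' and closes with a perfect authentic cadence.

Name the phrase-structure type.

Four phrases in two halves: the first half (mm. 60–69) ends with a half cadence, the second (measures 70-79) with a perfect authentic cadence — a large antecedent–consequent pair, i.e. a double period.
Phrase 3 begins with the same material as phrase 1, making it parallel.

parallel double period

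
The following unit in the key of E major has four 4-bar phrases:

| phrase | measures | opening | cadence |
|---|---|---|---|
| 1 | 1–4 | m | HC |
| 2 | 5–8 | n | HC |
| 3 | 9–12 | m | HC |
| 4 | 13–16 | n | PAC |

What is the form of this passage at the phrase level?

Four phrases in two halves: the first half (mm. 1-8) ends with a half cadence, the second (mm. 9–16) with a perfect authentic cadence — a large antecedent–consequent pair, i.e. a double period.
Phrase 3 begins with the same material as phrase 1, making it parallel.

parallel double period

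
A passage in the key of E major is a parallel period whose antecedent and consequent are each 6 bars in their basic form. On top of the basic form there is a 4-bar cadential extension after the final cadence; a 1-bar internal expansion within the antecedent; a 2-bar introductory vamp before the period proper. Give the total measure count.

19 measures

Basic parallel period: 6 + 6 = 12 bars.
12 (basic form) + 4 (cadential extension) + 1 (internal expansion) + 2 (introduction) = 19.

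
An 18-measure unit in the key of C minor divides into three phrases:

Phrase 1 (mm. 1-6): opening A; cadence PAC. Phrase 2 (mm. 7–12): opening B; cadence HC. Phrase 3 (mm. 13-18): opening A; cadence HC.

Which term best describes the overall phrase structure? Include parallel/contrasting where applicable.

The final phrase closes with a half cadence, which is not stronger than the preceding half cadence; the 3 phrases lack an overall antecedent–consequent design and so form a phrase group.

phrase group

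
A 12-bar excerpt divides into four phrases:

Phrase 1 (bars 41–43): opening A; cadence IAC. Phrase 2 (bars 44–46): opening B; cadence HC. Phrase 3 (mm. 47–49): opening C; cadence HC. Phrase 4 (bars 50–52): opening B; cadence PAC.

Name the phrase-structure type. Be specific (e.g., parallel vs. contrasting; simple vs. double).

Four phrases in two halves: the first half (mm. 41-46) ends with a half cadence, the second (bars 47–52) with a perfect authentic cadence — a large antecedent–consequent pair, i.e. a double period.
Phrase 3 begins with different material from phrase 1, making it contrasting.

contrasting double period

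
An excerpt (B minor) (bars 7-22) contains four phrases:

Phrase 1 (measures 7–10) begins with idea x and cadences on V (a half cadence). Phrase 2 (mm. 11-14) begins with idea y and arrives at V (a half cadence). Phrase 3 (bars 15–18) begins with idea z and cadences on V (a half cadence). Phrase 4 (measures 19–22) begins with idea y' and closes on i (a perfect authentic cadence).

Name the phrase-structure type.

Four phrases in two halves: the first half (measures 7–14) ends with a half cadence, the second (measures 15-22) with a perfect authentic cadence — a large antecedent–consequent pair, i.e. a double period.
Phrase 3 begins with different material from phrase 1, making it contrasting.

contrasting double period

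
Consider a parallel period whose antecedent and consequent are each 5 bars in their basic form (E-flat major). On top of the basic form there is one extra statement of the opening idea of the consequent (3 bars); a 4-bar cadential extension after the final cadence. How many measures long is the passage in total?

17 measures

Basic parallel period: 5 + 5 = 10 bars.
10 (basic form) + 3 (extra statement) + 4 (cadential extension) = 17.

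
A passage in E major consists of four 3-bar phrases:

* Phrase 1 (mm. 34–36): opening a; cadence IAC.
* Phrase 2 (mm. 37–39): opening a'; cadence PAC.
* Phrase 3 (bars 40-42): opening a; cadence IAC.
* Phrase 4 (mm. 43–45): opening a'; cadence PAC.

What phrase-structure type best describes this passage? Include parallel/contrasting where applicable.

The cadence pattern IAC–PAC–IAC–PAC is weak–strong twice, and phrases 3–4 restate phrases 1–2: a period heard twice, not a double period (which would end weakly at phrase 2).

repeated period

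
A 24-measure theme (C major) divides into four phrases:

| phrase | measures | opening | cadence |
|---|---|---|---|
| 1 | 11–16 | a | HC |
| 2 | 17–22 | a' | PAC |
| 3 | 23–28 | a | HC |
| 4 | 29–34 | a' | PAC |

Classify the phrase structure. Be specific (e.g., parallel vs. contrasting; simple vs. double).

repeated period

The cadence pattern HC–PAC–HC–PAC is weak–strong twice, and phrases 3–4 restate phrases 1–2: a period heard twice, not a double period (which would end weakly at phrase 2).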